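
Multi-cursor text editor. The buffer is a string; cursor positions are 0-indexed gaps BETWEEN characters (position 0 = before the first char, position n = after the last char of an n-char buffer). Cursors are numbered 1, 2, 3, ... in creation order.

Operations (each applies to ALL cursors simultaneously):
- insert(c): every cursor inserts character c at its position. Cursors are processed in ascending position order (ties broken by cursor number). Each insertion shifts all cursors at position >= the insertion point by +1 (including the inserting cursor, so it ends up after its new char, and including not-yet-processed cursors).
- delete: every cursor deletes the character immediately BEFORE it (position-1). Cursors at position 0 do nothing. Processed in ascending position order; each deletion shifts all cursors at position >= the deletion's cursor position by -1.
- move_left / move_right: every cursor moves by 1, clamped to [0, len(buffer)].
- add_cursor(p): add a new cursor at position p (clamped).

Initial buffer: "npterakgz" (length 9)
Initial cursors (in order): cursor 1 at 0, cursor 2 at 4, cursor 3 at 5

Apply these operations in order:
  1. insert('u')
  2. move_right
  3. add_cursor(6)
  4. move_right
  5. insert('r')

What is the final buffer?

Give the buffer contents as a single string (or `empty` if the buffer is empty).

Answer: unprteurrurakrgz

Derivation:
After op 1 (insert('u')): buffer="unpteuruakgz" (len 12), cursors c1@1 c2@6 c3@8, authorship 1....2.3....
After op 2 (move_right): buffer="unpteuruakgz" (len 12), cursors c1@2 c2@7 c3@9, authorship 1....2.3....
After op 3 (add_cursor(6)): buffer="unpteuruakgz" (len 12), cursors c1@2 c4@6 c2@7 c3@9, authorship 1....2.3....
After op 4 (move_right): buffer="unpteuruakgz" (len 12), cursors c1@3 c4@7 c2@8 c3@10, authorship 1....2.3....
After op 5 (insert('r')): buffer="unprteurrurakrgz" (len 16), cursors c1@4 c4@9 c2@11 c3@14, authorship 1..1..2.432..3..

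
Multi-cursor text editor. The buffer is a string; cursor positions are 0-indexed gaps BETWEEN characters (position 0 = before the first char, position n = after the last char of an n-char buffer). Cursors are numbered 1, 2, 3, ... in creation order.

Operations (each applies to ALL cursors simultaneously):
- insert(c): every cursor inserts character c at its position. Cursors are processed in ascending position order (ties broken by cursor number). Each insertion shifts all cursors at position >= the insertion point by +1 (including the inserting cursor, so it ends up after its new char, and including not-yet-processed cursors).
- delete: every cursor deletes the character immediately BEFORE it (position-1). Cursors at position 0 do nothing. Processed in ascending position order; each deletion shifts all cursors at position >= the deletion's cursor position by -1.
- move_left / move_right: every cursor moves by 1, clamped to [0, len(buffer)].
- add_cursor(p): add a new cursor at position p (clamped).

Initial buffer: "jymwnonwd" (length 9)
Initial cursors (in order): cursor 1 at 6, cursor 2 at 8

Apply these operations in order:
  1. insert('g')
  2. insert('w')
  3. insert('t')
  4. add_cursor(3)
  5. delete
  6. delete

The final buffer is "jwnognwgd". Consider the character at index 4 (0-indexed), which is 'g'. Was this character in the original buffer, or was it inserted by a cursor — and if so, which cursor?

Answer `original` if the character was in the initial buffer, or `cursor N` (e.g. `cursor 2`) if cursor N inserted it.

After op 1 (insert('g')): buffer="jymwnognwgd" (len 11), cursors c1@7 c2@10, authorship ......1..2.
After op 2 (insert('w')): buffer="jymwnogwnwgwd" (len 13), cursors c1@8 c2@12, authorship ......11..22.
After op 3 (insert('t')): buffer="jymwnogwtnwgwtd" (len 15), cursors c1@9 c2@14, authorship ......111..222.
After op 4 (add_cursor(3)): buffer="jymwnogwtnwgwtd" (len 15), cursors c3@3 c1@9 c2@14, authorship ......111..222.
After op 5 (delete): buffer="jywnogwnwgwd" (len 12), cursors c3@2 c1@7 c2@11, authorship .....11..22.
After op 6 (delete): buffer="jwnognwgd" (len 9), cursors c3@1 c1@5 c2@8, authorship ....1..2.
Authorship (.=original, N=cursor N): . . . . 1 . . 2 .
Index 4: author = 1

Answer: cursor 1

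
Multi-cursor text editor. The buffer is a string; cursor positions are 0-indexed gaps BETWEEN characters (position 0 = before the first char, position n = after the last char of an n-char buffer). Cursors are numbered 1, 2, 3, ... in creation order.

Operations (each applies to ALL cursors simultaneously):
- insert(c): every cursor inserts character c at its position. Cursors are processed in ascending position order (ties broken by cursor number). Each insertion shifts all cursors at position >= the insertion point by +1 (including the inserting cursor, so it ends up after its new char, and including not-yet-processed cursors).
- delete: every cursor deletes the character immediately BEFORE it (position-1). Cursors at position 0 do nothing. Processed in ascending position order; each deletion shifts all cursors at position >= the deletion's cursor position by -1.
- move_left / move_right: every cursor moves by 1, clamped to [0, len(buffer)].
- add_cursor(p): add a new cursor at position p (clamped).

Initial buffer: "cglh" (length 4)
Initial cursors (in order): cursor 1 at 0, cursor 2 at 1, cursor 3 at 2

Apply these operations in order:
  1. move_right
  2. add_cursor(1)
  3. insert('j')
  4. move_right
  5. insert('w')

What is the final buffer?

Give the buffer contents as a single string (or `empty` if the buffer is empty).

Answer: cjjgwwjlwjhw

Derivation:
After op 1 (move_right): buffer="cglh" (len 4), cursors c1@1 c2@2 c3@3, authorship ....
After op 2 (add_cursor(1)): buffer="cglh" (len 4), cursors c1@1 c4@1 c2@2 c3@3, authorship ....
After op 3 (insert('j')): buffer="cjjgjljh" (len 8), cursors c1@3 c4@3 c2@5 c3@7, authorship .14.2.3.
After op 4 (move_right): buffer="cjjgjljh" (len 8), cursors c1@4 c4@4 c2@6 c3@8, authorship .14.2.3.
After op 5 (insert('w')): buffer="cjjgwwjlwjhw" (len 12), cursors c1@6 c4@6 c2@9 c3@12, authorship .14.142.23.3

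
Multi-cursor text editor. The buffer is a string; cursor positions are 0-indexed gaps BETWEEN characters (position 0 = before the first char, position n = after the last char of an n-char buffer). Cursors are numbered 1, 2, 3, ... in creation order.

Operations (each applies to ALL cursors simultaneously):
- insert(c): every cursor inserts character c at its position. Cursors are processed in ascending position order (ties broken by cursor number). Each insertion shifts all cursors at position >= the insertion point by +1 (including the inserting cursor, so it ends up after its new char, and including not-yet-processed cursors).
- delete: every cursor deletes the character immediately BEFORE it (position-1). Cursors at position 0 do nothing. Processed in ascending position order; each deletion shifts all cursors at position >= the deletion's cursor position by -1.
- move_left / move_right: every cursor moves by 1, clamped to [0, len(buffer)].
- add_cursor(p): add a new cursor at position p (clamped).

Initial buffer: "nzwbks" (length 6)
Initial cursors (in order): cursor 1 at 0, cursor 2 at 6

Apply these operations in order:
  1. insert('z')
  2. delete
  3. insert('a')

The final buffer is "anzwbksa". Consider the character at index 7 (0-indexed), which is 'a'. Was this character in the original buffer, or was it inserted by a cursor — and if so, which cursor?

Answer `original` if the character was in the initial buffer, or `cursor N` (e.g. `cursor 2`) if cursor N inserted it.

Answer: cursor 2

Derivation:
After op 1 (insert('z')): buffer="znzwbksz" (len 8), cursors c1@1 c2@8, authorship 1......2
After op 2 (delete): buffer="nzwbks" (len 6), cursors c1@0 c2@6, authorship ......
After op 3 (insert('a')): buffer="anzwbksa" (len 8), cursors c1@1 c2@8, authorship 1......2
Authorship (.=original, N=cursor N): 1 . . . . . . 2
Index 7: author = 2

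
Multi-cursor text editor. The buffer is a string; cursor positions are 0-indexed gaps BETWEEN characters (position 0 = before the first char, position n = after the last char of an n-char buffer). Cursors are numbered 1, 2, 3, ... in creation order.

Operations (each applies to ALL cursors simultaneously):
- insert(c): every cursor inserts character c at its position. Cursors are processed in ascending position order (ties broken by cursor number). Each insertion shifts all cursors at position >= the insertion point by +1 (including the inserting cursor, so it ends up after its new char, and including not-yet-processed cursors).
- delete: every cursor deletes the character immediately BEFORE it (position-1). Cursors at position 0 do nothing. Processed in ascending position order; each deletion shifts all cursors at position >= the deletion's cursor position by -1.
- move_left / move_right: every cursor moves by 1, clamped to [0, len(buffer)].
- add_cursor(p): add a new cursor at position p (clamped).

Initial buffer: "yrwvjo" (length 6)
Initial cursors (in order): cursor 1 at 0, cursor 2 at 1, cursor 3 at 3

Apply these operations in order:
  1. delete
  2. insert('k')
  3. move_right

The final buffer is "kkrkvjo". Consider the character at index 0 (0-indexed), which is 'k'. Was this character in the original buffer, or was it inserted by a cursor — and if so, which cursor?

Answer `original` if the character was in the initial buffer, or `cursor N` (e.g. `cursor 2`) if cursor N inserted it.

After op 1 (delete): buffer="rvjo" (len 4), cursors c1@0 c2@0 c3@1, authorship ....
After op 2 (insert('k')): buffer="kkrkvjo" (len 7), cursors c1@2 c2@2 c3@4, authorship 12.3...
After op 3 (move_right): buffer="kkrkvjo" (len 7), cursors c1@3 c2@3 c3@5, authorship 12.3...
Authorship (.=original, N=cursor N): 1 2 . 3 . . .
Index 0: author = 1

Answer: cursor 1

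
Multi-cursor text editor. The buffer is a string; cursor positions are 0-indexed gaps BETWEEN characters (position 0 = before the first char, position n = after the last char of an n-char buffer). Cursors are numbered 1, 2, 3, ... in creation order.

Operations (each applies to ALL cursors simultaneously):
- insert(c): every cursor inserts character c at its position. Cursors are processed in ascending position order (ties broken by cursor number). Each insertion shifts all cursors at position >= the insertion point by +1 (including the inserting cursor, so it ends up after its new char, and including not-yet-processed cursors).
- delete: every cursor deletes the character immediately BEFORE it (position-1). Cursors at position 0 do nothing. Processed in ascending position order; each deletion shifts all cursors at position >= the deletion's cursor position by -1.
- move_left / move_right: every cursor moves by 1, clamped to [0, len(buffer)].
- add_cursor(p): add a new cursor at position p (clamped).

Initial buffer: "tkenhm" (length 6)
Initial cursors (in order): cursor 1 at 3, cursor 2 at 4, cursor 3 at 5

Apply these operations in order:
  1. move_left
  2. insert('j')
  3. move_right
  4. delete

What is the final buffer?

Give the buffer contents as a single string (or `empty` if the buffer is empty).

After op 1 (move_left): buffer="tkenhm" (len 6), cursors c1@2 c2@3 c3@4, authorship ......
After op 2 (insert('j')): buffer="tkjejnjhm" (len 9), cursors c1@3 c2@5 c3@7, authorship ..1.2.3..
After op 3 (move_right): buffer="tkjejnjhm" (len 9), cursors c1@4 c2@6 c3@8, authorship ..1.2.3..
After op 4 (delete): buffer="tkjjjm" (len 6), cursors c1@3 c2@4 c3@5, authorship ..123.

Answer: tkjjjm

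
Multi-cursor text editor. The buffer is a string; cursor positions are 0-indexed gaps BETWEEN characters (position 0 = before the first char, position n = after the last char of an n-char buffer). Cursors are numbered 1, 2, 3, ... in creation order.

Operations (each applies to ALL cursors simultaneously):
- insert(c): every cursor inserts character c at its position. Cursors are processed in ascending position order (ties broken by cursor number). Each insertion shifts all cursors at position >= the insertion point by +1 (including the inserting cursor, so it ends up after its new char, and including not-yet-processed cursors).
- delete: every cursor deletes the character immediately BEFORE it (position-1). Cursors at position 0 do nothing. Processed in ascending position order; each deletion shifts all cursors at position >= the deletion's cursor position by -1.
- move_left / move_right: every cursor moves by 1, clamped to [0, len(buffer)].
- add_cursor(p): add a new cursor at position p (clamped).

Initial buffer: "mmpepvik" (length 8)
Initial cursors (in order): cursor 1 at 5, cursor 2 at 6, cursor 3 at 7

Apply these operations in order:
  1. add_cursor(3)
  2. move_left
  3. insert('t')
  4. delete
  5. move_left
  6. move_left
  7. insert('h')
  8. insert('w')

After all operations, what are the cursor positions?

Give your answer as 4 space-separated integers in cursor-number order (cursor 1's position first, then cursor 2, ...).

Answer: 6 9 12 2

Derivation:
After op 1 (add_cursor(3)): buffer="mmpepvik" (len 8), cursors c4@3 c1@5 c2@6 c3@7, authorship ........
After op 2 (move_left): buffer="mmpepvik" (len 8), cursors c4@2 c1@4 c2@5 c3@6, authorship ........
After op 3 (insert('t')): buffer="mmtpetptvtik" (len 12), cursors c4@3 c1@6 c2@8 c3@10, authorship ..4..1.2.3..
After op 4 (delete): buffer="mmpepvik" (len 8), cursors c4@2 c1@4 c2@5 c3@6, authorship ........
After op 5 (move_left): buffer="mmpepvik" (len 8), cursors c4@1 c1@3 c2@4 c3@5, authorship ........
After op 6 (move_left): buffer="mmpepvik" (len 8), cursors c4@0 c1@2 c2@3 c3@4, authorship ........
After op 7 (insert('h')): buffer="hmmhphehpvik" (len 12), cursors c4@1 c1@4 c2@6 c3@8, authorship 4..1.2.3....
After op 8 (insert('w')): buffer="hwmmhwphwehwpvik" (len 16), cursors c4@2 c1@6 c2@9 c3@12, authorship 44..11.22.33....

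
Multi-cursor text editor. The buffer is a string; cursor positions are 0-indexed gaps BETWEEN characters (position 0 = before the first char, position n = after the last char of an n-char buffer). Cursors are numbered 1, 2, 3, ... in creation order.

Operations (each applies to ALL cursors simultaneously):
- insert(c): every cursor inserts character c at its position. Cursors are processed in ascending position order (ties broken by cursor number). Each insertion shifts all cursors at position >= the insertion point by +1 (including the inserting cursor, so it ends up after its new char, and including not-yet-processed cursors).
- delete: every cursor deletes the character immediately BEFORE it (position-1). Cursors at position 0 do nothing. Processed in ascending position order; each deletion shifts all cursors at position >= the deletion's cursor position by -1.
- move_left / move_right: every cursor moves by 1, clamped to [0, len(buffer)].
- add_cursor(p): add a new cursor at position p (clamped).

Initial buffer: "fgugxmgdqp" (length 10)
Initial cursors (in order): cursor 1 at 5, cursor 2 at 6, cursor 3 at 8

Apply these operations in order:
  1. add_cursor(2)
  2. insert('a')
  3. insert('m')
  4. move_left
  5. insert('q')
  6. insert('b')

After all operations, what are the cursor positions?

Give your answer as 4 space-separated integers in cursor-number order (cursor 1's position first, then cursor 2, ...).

After op 1 (add_cursor(2)): buffer="fgugxmgdqp" (len 10), cursors c4@2 c1@5 c2@6 c3@8, authorship ..........
After op 2 (insert('a')): buffer="fgaugxamagdaqp" (len 14), cursors c4@3 c1@7 c2@9 c3@12, authorship ..4...1.2..3..
After op 3 (insert('m')): buffer="fgamugxammamgdamqp" (len 18), cursors c4@4 c1@9 c2@12 c3@16, authorship ..44...11.22..33..
After op 4 (move_left): buffer="fgamugxammamgdamqp" (len 18), cursors c4@3 c1@8 c2@11 c3@15, authorship ..44...11.22..33..
After op 5 (insert('q')): buffer="fgaqmugxaqmmaqmgdaqmqp" (len 22), cursors c4@4 c1@10 c2@14 c3@19, authorship ..444...111.222..333..
After op 6 (insert('b')): buffer="fgaqbmugxaqbmmaqbmgdaqbmqp" (len 26), cursors c4@5 c1@12 c2@17 c3@23, authorship ..4444...1111.2222..3333..

Answer: 12 17 23 5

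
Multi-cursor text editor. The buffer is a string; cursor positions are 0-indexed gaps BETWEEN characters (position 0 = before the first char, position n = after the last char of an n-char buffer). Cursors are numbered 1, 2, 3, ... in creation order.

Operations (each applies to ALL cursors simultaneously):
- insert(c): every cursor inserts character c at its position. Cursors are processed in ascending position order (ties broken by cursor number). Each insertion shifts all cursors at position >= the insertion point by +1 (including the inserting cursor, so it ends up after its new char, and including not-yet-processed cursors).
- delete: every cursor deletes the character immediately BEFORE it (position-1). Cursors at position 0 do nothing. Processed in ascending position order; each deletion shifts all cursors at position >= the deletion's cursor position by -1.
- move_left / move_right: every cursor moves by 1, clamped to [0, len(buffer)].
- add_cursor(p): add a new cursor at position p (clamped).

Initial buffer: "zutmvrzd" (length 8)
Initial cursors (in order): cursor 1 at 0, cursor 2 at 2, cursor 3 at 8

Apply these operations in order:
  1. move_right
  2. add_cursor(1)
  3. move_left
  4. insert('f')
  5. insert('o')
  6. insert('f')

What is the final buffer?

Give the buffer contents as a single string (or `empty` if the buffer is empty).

After op 1 (move_right): buffer="zutmvrzd" (len 8), cursors c1@1 c2@3 c3@8, authorship ........
After op 2 (add_cursor(1)): buffer="zutmvrzd" (len 8), cursors c1@1 c4@1 c2@3 c3@8, authorship ........
After op 3 (move_left): buffer="zutmvrzd" (len 8), cursors c1@0 c4@0 c2@2 c3@7, authorship ........
After op 4 (insert('f')): buffer="ffzuftmvrzfd" (len 12), cursors c1@2 c4@2 c2@5 c3@11, authorship 14..2.....3.
After op 5 (insert('o')): buffer="ffoozufotmvrzfod" (len 16), cursors c1@4 c4@4 c2@8 c3@15, authorship 1414..22.....33.
After op 6 (insert('f')): buffer="ffooffzufoftmvrzfofd" (len 20), cursors c1@6 c4@6 c2@11 c3@19, authorship 141414..222.....333.

Answer: ffooffzufoftmvrzfofd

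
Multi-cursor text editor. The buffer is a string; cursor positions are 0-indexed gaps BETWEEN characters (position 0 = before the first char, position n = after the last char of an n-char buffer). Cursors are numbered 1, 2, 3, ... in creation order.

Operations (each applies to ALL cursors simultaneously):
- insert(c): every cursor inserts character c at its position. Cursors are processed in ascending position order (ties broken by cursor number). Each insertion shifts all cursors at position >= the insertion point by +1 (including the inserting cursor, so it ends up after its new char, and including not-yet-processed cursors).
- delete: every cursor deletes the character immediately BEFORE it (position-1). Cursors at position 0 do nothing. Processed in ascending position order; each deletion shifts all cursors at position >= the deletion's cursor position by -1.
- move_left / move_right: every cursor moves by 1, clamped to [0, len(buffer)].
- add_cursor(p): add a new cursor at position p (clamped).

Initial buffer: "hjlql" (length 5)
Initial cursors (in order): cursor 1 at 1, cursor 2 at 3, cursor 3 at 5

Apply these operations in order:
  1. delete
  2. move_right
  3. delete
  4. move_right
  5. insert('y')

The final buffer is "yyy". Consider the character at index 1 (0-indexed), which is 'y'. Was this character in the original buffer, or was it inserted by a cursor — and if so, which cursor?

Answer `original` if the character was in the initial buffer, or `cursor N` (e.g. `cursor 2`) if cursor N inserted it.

After op 1 (delete): buffer="jq" (len 2), cursors c1@0 c2@1 c3@2, authorship ..
After op 2 (move_right): buffer="jq" (len 2), cursors c1@1 c2@2 c3@2, authorship ..
After op 3 (delete): buffer="" (len 0), cursors c1@0 c2@0 c3@0, authorship 
After op 4 (move_right): buffer="" (len 0), cursors c1@0 c2@0 c3@0, authorship 
After op 5 (insert('y')): buffer="yyy" (len 3), cursors c1@3 c2@3 c3@3, authorship 123
Authorship (.=original, N=cursor N): 1 2 3
Index 1: author = 2

Answer: cursor 2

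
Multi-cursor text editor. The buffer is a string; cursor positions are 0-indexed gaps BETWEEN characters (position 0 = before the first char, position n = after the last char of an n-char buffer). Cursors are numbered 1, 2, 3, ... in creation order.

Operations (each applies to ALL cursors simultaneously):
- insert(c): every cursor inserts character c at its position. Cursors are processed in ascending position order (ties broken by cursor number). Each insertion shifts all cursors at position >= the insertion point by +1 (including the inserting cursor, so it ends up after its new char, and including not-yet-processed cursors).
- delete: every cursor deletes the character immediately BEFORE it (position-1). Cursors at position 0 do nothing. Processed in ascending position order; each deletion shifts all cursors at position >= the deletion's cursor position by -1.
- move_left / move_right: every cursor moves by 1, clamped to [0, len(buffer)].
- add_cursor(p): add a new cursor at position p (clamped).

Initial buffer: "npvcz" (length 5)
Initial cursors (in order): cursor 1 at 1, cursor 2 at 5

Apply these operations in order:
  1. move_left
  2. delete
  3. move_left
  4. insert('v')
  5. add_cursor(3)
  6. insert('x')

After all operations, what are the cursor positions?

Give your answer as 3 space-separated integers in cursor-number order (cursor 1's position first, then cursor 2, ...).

Answer: 2 7 5

Derivation:
After op 1 (move_left): buffer="npvcz" (len 5), cursors c1@0 c2@4, authorship .....
After op 2 (delete): buffer="npvz" (len 4), cursors c1@0 c2@3, authorship ....
After op 3 (move_left): buffer="npvz" (len 4), cursors c1@0 c2@2, authorship ....
After op 4 (insert('v')): buffer="vnpvvz" (len 6), cursors c1@1 c2@4, authorship 1..2..
After op 5 (add_cursor(3)): buffer="vnpvvz" (len 6), cursors c1@1 c3@3 c2@4, authorship 1..2..
After op 6 (insert('x')): buffer="vxnpxvxvz" (len 9), cursors c1@2 c3@5 c2@7, authorship 11..322..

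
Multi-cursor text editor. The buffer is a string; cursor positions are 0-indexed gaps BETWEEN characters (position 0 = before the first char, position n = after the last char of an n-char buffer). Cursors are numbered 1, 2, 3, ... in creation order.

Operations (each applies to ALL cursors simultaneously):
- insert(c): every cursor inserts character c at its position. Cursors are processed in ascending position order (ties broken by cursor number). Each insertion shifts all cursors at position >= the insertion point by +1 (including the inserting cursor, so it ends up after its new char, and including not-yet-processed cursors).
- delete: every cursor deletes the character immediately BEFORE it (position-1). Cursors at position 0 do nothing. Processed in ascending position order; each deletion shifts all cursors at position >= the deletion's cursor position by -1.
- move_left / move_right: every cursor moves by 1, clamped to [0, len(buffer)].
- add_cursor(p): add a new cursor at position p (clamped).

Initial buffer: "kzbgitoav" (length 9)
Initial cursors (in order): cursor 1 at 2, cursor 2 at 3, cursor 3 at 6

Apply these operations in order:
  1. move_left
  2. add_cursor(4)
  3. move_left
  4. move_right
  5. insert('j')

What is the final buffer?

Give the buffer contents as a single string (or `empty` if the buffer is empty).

Answer: kjzjbgjijtoav

Derivation:
After op 1 (move_left): buffer="kzbgitoav" (len 9), cursors c1@1 c2@2 c3@5, authorship .........
After op 2 (add_cursor(4)): buffer="kzbgitoav" (len 9), cursors c1@1 c2@2 c4@4 c3@5, authorship .........
After op 3 (move_left): buffer="kzbgitoav" (len 9), cursors c1@0 c2@1 c4@3 c3@4, authorship .........
After op 4 (move_right): buffer="kzbgitoav" (len 9), cursors c1@1 c2@2 c4@4 c3@5, authorship .........
After op 5 (insert('j')): buffer="kjzjbgjijtoav" (len 13), cursors c1@2 c2@4 c4@7 c3@9, authorship .1.2..4.3....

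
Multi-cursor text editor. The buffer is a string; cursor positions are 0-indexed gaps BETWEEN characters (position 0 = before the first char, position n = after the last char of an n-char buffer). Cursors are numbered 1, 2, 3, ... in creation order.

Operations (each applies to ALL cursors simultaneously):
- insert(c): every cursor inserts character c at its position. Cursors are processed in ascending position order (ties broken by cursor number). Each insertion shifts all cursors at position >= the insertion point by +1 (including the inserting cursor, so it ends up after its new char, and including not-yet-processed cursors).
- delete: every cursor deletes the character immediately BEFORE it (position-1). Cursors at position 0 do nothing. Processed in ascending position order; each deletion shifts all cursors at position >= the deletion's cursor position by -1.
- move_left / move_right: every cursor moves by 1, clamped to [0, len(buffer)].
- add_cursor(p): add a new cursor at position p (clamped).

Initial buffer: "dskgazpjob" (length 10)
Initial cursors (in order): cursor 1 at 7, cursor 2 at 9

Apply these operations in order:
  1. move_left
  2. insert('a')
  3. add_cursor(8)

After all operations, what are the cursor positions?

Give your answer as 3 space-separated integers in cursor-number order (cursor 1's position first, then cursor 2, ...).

Answer: 7 10 8

Derivation:
After op 1 (move_left): buffer="dskgazpjob" (len 10), cursors c1@6 c2@8, authorship ..........
After op 2 (insert('a')): buffer="dskgazapjaob" (len 12), cursors c1@7 c2@10, authorship ......1..2..
After op 3 (add_cursor(8)): buffer="dskgazapjaob" (len 12), cursors c1@7 c3@8 c2@10, authorship ......1..2..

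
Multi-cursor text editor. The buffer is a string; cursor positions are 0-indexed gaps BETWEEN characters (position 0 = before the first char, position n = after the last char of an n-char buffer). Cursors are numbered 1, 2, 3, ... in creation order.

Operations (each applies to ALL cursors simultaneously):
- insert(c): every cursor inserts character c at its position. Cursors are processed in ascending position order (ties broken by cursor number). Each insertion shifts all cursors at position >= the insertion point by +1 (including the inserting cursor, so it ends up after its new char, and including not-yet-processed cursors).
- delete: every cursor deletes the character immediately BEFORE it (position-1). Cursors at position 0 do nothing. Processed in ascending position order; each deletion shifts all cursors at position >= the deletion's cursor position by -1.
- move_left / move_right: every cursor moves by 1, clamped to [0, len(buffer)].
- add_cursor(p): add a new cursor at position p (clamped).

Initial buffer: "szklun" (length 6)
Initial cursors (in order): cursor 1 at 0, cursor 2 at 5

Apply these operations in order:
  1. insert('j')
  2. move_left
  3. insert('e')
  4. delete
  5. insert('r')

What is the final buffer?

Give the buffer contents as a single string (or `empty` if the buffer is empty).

After op 1 (insert('j')): buffer="jszklujn" (len 8), cursors c1@1 c2@7, authorship 1.....2.
After op 2 (move_left): buffer="jszklujn" (len 8), cursors c1@0 c2@6, authorship 1.....2.
After op 3 (insert('e')): buffer="ejszkluejn" (len 10), cursors c1@1 c2@8, authorship 11.....22.
After op 4 (delete): buffer="jszklujn" (len 8), cursors c1@0 c2@6, authorship 1.....2.
After op 5 (insert('r')): buffer="rjszklurjn" (len 10), cursors c1@1 c2@8, authorship 11.....22.

Answer: rjszklurjn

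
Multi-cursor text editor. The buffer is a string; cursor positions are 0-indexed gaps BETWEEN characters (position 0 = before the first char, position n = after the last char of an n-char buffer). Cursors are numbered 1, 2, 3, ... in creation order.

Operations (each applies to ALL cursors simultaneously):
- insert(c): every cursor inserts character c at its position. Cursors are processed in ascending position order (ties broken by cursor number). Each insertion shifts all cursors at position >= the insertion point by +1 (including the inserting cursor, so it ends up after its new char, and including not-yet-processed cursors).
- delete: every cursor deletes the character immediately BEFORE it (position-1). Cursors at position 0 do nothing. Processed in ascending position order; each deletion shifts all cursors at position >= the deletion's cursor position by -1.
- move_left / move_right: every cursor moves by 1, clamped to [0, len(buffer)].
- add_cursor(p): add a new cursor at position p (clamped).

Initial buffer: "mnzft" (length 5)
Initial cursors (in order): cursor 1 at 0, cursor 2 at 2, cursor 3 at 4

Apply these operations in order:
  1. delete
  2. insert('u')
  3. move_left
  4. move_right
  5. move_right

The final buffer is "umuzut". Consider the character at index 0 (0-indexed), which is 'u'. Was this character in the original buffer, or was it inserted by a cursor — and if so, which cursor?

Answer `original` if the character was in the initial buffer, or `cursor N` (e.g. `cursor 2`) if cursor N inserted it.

Answer: cursor 1

Derivation:
After op 1 (delete): buffer="mzt" (len 3), cursors c1@0 c2@1 c3@2, authorship ...
After op 2 (insert('u')): buffer="umuzut" (len 6), cursors c1@1 c2@3 c3@5, authorship 1.2.3.
After op 3 (move_left): buffer="umuzut" (len 6), cursors c1@0 c2@2 c3@4, authorship 1.2.3.
After op 4 (move_right): buffer="umuzut" (len 6), cursors c1@1 c2@3 c3@5, authorship 1.2.3.
After op 5 (move_right): buffer="umuzut" (len 6), cursors c1@2 c2@4 c3@6, authorship 1.2.3.
Authorship (.=original, N=cursor N): 1 . 2 . 3 .
Index 0: author = 1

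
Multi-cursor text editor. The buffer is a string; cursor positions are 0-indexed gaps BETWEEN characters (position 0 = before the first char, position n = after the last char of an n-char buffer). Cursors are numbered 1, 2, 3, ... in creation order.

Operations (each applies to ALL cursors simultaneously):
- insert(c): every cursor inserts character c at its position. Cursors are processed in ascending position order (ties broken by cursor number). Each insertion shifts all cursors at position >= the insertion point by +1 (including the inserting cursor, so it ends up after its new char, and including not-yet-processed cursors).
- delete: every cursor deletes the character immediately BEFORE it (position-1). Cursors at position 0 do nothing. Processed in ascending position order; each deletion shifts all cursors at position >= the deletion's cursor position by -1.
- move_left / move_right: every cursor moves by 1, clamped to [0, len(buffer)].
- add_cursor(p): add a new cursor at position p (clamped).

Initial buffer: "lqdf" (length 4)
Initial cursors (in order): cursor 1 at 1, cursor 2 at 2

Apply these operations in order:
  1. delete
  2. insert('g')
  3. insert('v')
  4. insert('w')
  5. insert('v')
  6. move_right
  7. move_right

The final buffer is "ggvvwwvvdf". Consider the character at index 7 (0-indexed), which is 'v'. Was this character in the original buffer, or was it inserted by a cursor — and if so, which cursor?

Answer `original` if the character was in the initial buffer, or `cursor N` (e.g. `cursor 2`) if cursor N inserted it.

After op 1 (delete): buffer="df" (len 2), cursors c1@0 c2@0, authorship ..
After op 2 (insert('g')): buffer="ggdf" (len 4), cursors c1@2 c2@2, authorship 12..
After op 3 (insert('v')): buffer="ggvvdf" (len 6), cursors c1@4 c2@4, authorship 1212..
After op 4 (insert('w')): buffer="ggvvwwdf" (len 8), cursors c1@6 c2@6, authorship 121212..
After op 5 (insert('v')): buffer="ggvvwwvvdf" (len 10), cursors c1@8 c2@8, authorship 12121212..
After op 6 (move_right): buffer="ggvvwwvvdf" (len 10), cursors c1@9 c2@9, authorship 12121212..
After op 7 (move_right): buffer="ggvvwwvvdf" (len 10), cursors c1@10 c2@10, authorship 12121212..
Authorship (.=original, N=cursor N): 1 2 1 2 1 2 1 2 . .
Index 7: author = 2

Answer: cursor 2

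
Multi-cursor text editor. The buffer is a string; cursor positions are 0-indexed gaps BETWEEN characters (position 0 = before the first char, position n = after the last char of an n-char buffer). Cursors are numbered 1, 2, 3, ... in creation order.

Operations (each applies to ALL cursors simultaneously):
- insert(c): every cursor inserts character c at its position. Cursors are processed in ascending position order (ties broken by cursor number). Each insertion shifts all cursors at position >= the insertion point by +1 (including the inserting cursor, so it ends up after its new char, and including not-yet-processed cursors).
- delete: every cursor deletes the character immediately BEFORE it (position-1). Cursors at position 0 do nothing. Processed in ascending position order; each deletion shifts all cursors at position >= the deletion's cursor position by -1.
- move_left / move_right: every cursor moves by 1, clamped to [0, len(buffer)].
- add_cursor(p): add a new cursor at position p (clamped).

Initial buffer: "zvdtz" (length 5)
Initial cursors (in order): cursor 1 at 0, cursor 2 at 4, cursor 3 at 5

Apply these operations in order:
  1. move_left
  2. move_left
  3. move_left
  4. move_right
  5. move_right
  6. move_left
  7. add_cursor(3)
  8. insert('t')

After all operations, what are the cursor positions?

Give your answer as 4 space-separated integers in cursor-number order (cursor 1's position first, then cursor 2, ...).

Answer: 2 4 7 7

Derivation:
After op 1 (move_left): buffer="zvdtz" (len 5), cursors c1@0 c2@3 c3@4, authorship .....
After op 2 (move_left): buffer="zvdtz" (len 5), cursors c1@0 c2@2 c3@3, authorship .....
After op 3 (move_left): buffer="zvdtz" (len 5), cursors c1@0 c2@1 c3@2, authorship .....
After op 4 (move_right): buffer="zvdtz" (len 5), cursors c1@1 c2@2 c3@3, authorship .....
After op 5 (move_right): buffer="zvdtz" (len 5), cursors c1@2 c2@3 c3@4, authorship .....
After op 6 (move_left): buffer="zvdtz" (len 5), cursors c1@1 c2@2 c3@3, authorship .....
After op 7 (add_cursor(3)): buffer="zvdtz" (len 5), cursors c1@1 c2@2 c3@3 c4@3, authorship .....
After op 8 (insert('t')): buffer="ztvtdtttz" (len 9), cursors c1@2 c2@4 c3@7 c4@7, authorship .1.2.34..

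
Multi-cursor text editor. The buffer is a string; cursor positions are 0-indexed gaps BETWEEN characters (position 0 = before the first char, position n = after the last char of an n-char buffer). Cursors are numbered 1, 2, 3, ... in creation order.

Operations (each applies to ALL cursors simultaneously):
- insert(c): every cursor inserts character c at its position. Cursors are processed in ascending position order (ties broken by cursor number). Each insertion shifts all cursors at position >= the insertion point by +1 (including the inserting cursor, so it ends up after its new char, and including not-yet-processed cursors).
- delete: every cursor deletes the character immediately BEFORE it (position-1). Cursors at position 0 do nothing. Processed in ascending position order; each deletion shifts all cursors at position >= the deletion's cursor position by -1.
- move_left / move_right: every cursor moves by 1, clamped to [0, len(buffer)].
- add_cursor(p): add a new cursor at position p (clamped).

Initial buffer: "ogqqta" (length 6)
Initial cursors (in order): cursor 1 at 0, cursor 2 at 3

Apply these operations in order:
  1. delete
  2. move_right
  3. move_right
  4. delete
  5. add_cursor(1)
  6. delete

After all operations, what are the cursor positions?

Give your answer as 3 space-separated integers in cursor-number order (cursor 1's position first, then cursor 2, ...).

After op 1 (delete): buffer="ogqta" (len 5), cursors c1@0 c2@2, authorship .....
After op 2 (move_right): buffer="ogqta" (len 5), cursors c1@1 c2@3, authorship .....
After op 3 (move_right): buffer="ogqta" (len 5), cursors c1@2 c2@4, authorship .....
After op 4 (delete): buffer="oqa" (len 3), cursors c1@1 c2@2, authorship ...
After op 5 (add_cursor(1)): buffer="oqa" (len 3), cursors c1@1 c3@1 c2@2, authorship ...
After op 6 (delete): buffer="a" (len 1), cursors c1@0 c2@0 c3@0, authorship .

Answer: 0 0 0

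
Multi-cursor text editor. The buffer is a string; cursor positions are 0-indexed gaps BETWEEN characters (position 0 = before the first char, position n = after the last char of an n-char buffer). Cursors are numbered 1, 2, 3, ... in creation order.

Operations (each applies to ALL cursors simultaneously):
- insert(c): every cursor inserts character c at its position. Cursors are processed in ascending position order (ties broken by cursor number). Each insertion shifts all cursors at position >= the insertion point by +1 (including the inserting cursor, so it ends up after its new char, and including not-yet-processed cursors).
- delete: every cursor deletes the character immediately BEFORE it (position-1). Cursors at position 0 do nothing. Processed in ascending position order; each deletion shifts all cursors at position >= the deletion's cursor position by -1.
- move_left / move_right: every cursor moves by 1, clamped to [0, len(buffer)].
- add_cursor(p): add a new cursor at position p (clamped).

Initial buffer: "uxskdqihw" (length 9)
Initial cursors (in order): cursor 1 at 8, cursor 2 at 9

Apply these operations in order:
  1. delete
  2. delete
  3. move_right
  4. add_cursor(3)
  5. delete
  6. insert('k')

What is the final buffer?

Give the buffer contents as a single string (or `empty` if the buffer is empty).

After op 1 (delete): buffer="uxskdqi" (len 7), cursors c1@7 c2@7, authorship .......
After op 2 (delete): buffer="uxskd" (len 5), cursors c1@5 c2@5, authorship .....
After op 3 (move_right): buffer="uxskd" (len 5), cursors c1@5 c2@5, authorship .....
After op 4 (add_cursor(3)): buffer="uxskd" (len 5), cursors c3@3 c1@5 c2@5, authorship .....
After op 5 (delete): buffer="ux" (len 2), cursors c1@2 c2@2 c3@2, authorship ..
After op 6 (insert('k')): buffer="uxkkk" (len 5), cursors c1@5 c2@5 c3@5, authorship ..123

Answer: uxkkk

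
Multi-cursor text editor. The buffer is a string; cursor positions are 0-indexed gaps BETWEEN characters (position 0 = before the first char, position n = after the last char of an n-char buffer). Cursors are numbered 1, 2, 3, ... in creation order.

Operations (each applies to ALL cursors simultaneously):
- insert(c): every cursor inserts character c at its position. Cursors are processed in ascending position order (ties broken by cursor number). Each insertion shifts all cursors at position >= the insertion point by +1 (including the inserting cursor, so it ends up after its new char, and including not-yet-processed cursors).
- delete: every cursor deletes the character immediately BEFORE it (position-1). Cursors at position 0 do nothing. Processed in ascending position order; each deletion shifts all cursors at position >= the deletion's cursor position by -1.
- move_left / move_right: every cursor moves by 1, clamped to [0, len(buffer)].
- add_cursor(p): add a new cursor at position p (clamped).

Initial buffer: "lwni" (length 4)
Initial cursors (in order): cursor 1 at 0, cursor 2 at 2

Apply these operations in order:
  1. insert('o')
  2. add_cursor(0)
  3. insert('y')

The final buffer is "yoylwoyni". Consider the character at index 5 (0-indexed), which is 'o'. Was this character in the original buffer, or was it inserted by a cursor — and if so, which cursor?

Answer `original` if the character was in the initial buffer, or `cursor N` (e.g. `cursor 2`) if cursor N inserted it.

Answer: cursor 2

Derivation:
After op 1 (insert('o')): buffer="olwoni" (len 6), cursors c1@1 c2@4, authorship 1..2..
After op 2 (add_cursor(0)): buffer="olwoni" (len 6), cursors c3@0 c1@1 c2@4, authorship 1..2..
After op 3 (insert('y')): buffer="yoylwoyni" (len 9), cursors c3@1 c1@3 c2@7, authorship 311..22..
Authorship (.=original, N=cursor N): 3 1 1 . . 2 2 . .
Index 5: author = 2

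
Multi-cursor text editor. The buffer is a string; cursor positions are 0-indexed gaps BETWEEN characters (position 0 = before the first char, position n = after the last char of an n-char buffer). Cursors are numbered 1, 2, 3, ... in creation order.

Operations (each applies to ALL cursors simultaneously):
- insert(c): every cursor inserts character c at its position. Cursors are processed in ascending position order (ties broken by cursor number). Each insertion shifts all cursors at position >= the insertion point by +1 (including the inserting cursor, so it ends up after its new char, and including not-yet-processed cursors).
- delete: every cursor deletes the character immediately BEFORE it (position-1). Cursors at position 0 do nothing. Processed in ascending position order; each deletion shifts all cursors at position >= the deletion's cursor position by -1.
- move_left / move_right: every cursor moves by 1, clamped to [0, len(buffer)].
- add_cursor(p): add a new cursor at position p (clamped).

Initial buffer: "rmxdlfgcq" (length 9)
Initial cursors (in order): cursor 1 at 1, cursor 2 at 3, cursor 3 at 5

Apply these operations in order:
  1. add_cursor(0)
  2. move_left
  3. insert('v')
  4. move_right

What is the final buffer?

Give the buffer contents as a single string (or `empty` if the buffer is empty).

Answer: vvrmvxdvlfgcq

Derivation:
After op 1 (add_cursor(0)): buffer="rmxdlfgcq" (len 9), cursors c4@0 c1@1 c2@3 c3@5, authorship .........
After op 2 (move_left): buffer="rmxdlfgcq" (len 9), cursors c1@0 c4@0 c2@2 c3@4, authorship .........
After op 3 (insert('v')): buffer="vvrmvxdvlfgcq" (len 13), cursors c1@2 c4@2 c2@5 c3@8, authorship 14..2..3.....
After op 4 (move_right): buffer="vvrmvxdvlfgcq" (len 13), cursors c1@3 c4@3 c2@6 c3@9, authorship 14..2..3.....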